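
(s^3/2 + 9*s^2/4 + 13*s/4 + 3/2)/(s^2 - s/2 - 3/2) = (2*s^2 + 7*s + 6)/(2*(2*s - 3))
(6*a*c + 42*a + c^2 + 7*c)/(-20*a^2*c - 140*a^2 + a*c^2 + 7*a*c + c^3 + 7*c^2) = (-6*a - c)/(20*a^2 - a*c - c^2)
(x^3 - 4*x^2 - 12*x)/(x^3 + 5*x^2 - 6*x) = (x^2 - 4*x - 12)/(x^2 + 5*x - 6)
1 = 1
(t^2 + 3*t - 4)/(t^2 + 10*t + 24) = (t - 1)/(t + 6)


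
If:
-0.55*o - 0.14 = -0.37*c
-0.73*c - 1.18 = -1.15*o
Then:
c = 33.75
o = 22.45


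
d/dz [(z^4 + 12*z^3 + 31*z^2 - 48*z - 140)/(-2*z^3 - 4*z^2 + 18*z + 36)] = (-z^4 + 38*z^2 + 40*z + 99)/(2*(z^4 - 18*z^2 + 81))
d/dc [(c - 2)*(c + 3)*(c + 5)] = 3*c^2 + 12*c - 1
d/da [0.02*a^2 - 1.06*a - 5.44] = 0.04*a - 1.06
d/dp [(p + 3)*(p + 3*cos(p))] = p - (p + 3)*(3*sin(p) - 1) + 3*cos(p)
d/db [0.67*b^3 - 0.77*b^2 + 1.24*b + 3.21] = 2.01*b^2 - 1.54*b + 1.24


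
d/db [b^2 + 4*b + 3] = 2*b + 4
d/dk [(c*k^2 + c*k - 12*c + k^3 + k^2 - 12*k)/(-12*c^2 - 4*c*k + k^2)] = (2*(2*c - k)*(c*k^2 + c*k - 12*c + k^3 + k^2 - 12*k) + (12*c^2 + 4*c*k - k^2)*(-2*c*k - c - 3*k^2 - 2*k + 12))/(12*c^2 + 4*c*k - k^2)^2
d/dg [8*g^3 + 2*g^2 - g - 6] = 24*g^2 + 4*g - 1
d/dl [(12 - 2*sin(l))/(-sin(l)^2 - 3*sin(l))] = 2*(-cos(l) + 12/tan(l) + 18*cos(l)/sin(l)^2)/(sin(l) + 3)^2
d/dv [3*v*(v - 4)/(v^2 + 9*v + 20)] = 3*(13*v^2 + 40*v - 80)/(v^4 + 18*v^3 + 121*v^2 + 360*v + 400)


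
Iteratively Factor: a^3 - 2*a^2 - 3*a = (a)*(a^2 - 2*a - 3) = a*(a + 1)*(a - 3)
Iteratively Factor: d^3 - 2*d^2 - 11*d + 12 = (d - 1)*(d^2 - d - 12) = (d - 1)*(d + 3)*(d - 4)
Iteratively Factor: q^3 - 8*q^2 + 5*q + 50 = (q + 2)*(q^2 - 10*q + 25) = (q - 5)*(q + 2)*(q - 5)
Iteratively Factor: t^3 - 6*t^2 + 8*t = (t)*(t^2 - 6*t + 8) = t*(t - 2)*(t - 4)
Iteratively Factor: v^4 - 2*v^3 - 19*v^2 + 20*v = (v + 4)*(v^3 - 6*v^2 + 5*v) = (v - 5)*(v + 4)*(v^2 - v) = v*(v - 5)*(v + 4)*(v - 1)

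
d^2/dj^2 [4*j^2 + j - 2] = 8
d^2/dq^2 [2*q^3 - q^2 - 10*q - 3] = 12*q - 2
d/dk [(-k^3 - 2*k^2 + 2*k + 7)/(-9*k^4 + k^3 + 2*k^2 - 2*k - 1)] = 3*(-3*k^6 - 12*k^5 + 18*k^4 + 84*k^3 - 6*k^2 - 8*k + 4)/(81*k^8 - 18*k^7 - 35*k^6 + 40*k^5 + 18*k^4 - 10*k^3 + 4*k + 1)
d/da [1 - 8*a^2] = -16*a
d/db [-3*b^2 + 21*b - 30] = 21 - 6*b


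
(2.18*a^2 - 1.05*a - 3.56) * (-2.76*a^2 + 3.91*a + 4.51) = -6.0168*a^4 + 11.4218*a^3 + 15.5519*a^2 - 18.6551*a - 16.0556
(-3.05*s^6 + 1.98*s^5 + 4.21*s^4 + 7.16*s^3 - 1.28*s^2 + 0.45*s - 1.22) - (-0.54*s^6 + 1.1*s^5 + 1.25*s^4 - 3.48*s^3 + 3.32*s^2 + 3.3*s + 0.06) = -2.51*s^6 + 0.88*s^5 + 2.96*s^4 + 10.64*s^3 - 4.6*s^2 - 2.85*s - 1.28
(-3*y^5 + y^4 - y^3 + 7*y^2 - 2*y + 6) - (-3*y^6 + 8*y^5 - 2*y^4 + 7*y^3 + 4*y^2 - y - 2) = 3*y^6 - 11*y^5 + 3*y^4 - 8*y^3 + 3*y^2 - y + 8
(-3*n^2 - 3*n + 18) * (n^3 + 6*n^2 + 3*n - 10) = -3*n^5 - 21*n^4 - 9*n^3 + 129*n^2 + 84*n - 180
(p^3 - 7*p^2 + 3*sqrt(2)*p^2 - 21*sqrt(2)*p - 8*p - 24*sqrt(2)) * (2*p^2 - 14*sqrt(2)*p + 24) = 2*p^5 - 14*p^4 - 8*sqrt(2)*p^4 - 76*p^3 + 56*sqrt(2)*p^3 + 136*sqrt(2)*p^2 + 420*p^2 - 504*sqrt(2)*p + 480*p - 576*sqrt(2)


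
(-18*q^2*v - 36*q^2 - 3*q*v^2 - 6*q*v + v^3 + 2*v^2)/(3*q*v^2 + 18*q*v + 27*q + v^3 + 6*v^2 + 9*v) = (-6*q*v - 12*q + v^2 + 2*v)/(v^2 + 6*v + 9)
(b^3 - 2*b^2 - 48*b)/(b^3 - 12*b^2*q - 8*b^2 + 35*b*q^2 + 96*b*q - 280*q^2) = b*(b + 6)/(b^2 - 12*b*q + 35*q^2)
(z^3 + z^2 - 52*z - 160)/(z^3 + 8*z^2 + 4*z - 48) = (z^2 - 3*z - 40)/(z^2 + 4*z - 12)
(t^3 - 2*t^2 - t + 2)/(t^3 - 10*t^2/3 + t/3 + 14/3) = 3*(t - 1)/(3*t - 7)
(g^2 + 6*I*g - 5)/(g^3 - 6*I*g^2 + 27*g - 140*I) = (g + I)/(g^2 - 11*I*g - 28)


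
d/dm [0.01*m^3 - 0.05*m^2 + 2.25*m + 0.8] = 0.03*m^2 - 0.1*m + 2.25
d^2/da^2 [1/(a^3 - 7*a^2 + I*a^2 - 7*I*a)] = 2*(a*(-3*a + 7 - I)*(a^2 - 7*a + I*a - 7*I) + (3*a^2 - 14*a + 2*I*a - 7*I)^2)/(a^3*(a^2 - 7*a + I*a - 7*I)^3)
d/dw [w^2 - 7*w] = 2*w - 7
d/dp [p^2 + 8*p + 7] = 2*p + 8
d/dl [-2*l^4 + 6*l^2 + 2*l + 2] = -8*l^3 + 12*l + 2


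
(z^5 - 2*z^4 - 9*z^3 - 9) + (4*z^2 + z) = z^5 - 2*z^4 - 9*z^3 + 4*z^2 + z - 9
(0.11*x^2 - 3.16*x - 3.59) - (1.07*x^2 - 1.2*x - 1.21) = -0.96*x^2 - 1.96*x - 2.38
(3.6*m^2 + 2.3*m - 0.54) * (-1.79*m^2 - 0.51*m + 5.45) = -6.444*m^4 - 5.953*m^3 + 19.4136*m^2 + 12.8104*m - 2.943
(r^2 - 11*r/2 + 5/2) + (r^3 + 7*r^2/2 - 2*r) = r^3 + 9*r^2/2 - 15*r/2 + 5/2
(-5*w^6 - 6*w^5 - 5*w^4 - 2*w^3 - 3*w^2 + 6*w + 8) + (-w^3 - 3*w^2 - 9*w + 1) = -5*w^6 - 6*w^5 - 5*w^4 - 3*w^3 - 6*w^2 - 3*w + 9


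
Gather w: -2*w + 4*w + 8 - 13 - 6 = 2*w - 11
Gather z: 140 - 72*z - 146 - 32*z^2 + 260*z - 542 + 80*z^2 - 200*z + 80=48*z^2 - 12*z - 468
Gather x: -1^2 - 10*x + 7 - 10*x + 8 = 14 - 20*x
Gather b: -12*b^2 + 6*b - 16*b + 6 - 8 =-12*b^2 - 10*b - 2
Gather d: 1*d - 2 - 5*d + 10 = 8 - 4*d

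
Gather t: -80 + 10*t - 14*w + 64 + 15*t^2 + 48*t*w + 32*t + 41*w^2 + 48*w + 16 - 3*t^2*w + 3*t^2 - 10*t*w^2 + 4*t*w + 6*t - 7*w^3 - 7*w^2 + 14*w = t^2*(18 - 3*w) + t*(-10*w^2 + 52*w + 48) - 7*w^3 + 34*w^2 + 48*w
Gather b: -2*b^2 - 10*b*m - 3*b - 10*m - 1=-2*b^2 + b*(-10*m - 3) - 10*m - 1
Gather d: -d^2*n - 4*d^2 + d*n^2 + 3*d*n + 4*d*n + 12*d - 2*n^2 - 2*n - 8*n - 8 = d^2*(-n - 4) + d*(n^2 + 7*n + 12) - 2*n^2 - 10*n - 8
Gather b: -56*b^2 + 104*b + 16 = -56*b^2 + 104*b + 16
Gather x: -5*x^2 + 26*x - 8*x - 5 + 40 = -5*x^2 + 18*x + 35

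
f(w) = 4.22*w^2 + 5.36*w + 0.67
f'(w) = 8.44*w + 5.36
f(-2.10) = 8.02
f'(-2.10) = -12.36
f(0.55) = 4.89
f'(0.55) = 10.00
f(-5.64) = 104.68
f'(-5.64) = -42.24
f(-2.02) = 7.06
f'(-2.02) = -11.69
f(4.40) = 105.95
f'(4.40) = 42.50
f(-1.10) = -0.12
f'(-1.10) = -3.92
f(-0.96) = -0.59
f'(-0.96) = -2.74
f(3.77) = 80.86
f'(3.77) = 37.18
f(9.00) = 390.73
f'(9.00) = 81.32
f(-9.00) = 294.25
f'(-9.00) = -70.60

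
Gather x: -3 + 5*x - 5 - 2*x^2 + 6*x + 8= -2*x^2 + 11*x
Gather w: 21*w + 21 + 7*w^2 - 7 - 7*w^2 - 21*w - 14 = 0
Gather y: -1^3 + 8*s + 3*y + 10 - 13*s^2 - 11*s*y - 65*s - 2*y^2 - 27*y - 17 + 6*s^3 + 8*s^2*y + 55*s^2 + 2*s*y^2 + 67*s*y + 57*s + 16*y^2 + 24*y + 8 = 6*s^3 + 42*s^2 + y^2*(2*s + 14) + y*(8*s^2 + 56*s)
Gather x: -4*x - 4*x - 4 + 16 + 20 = 32 - 8*x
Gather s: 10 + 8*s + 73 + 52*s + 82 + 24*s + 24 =84*s + 189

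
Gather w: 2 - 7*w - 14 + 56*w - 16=49*w - 28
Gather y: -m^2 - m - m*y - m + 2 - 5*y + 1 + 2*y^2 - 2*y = -m^2 - 2*m + 2*y^2 + y*(-m - 7) + 3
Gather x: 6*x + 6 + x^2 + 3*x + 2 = x^2 + 9*x + 8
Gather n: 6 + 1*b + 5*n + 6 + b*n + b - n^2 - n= 2*b - n^2 + n*(b + 4) + 12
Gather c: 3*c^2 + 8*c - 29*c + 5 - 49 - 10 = 3*c^2 - 21*c - 54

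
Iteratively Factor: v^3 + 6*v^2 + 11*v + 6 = (v + 1)*(v^2 + 5*v + 6) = (v + 1)*(v + 2)*(v + 3)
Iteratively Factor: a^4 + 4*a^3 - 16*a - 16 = (a + 2)*(a^3 + 2*a^2 - 4*a - 8) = (a + 2)^2*(a^2 - 4) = (a - 2)*(a + 2)^2*(a + 2)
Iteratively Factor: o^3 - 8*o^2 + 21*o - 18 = (o - 3)*(o^2 - 5*o + 6) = (o - 3)*(o - 2)*(o - 3)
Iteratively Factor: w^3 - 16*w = (w + 4)*(w^2 - 4*w) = w*(w + 4)*(w - 4)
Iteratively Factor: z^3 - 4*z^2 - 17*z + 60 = (z - 3)*(z^2 - z - 20) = (z - 5)*(z - 3)*(z + 4)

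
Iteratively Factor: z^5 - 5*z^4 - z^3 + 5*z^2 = (z - 5)*(z^4 - z^2) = (z - 5)*(z + 1)*(z^3 - z^2) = z*(z - 5)*(z + 1)*(z^2 - z) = z*(z - 5)*(z - 1)*(z + 1)*(z)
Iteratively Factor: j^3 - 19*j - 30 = (j - 5)*(j^2 + 5*j + 6) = (j - 5)*(j + 2)*(j + 3)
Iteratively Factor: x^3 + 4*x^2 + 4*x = (x + 2)*(x^2 + 2*x) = x*(x + 2)*(x + 2)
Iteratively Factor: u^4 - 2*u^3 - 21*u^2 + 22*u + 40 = (u - 5)*(u^3 + 3*u^2 - 6*u - 8) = (u - 5)*(u + 1)*(u^2 + 2*u - 8) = (u - 5)*(u + 1)*(u + 4)*(u - 2)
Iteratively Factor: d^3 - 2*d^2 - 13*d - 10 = (d + 1)*(d^2 - 3*d - 10) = (d - 5)*(d + 1)*(d + 2)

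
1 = 1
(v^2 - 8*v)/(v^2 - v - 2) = v*(8 - v)/(-v^2 + v + 2)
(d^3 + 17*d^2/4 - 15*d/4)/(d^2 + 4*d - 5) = d*(4*d - 3)/(4*(d - 1))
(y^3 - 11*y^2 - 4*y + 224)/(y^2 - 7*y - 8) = (y^2 - 3*y - 28)/(y + 1)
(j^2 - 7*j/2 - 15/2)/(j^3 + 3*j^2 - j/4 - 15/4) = 2*(j - 5)/(2*j^2 + 3*j - 5)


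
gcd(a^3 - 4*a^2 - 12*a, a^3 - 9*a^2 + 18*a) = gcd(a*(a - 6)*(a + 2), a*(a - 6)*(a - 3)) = a^2 - 6*a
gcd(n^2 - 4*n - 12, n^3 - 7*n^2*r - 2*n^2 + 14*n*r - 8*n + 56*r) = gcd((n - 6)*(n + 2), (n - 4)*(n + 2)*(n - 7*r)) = n + 2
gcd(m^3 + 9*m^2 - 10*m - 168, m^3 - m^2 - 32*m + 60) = m + 6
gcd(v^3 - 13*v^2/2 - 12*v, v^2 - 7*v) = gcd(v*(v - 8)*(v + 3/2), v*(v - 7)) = v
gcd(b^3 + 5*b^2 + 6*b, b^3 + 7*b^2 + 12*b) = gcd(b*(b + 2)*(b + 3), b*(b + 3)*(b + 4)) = b^2 + 3*b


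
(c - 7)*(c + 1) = c^2 - 6*c - 7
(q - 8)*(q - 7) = q^2 - 15*q + 56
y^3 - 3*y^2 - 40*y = y*(y - 8)*(y + 5)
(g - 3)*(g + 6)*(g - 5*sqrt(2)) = g^3 - 5*sqrt(2)*g^2 + 3*g^2 - 15*sqrt(2)*g - 18*g + 90*sqrt(2)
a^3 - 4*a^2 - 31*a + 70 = (a - 7)*(a - 2)*(a + 5)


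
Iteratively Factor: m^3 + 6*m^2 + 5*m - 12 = (m - 1)*(m^2 + 7*m + 12) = (m - 1)*(m + 3)*(m + 4)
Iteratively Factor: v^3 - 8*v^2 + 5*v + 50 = (v - 5)*(v^2 - 3*v - 10) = (v - 5)*(v + 2)*(v - 5)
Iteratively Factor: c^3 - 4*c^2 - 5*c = (c + 1)*(c^2 - 5*c) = c*(c + 1)*(c - 5)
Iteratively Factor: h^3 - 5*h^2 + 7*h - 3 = (h - 1)*(h^2 - 4*h + 3) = (h - 1)^2*(h - 3)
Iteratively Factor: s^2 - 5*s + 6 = (s - 3)*(s - 2)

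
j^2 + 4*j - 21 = (j - 3)*(j + 7)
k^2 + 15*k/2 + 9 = (k + 3/2)*(k + 6)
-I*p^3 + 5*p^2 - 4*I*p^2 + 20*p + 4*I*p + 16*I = (p + 4)*(p + 4*I)*(-I*p + 1)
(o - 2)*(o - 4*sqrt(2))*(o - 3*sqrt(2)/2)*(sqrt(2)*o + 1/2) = sqrt(2)*o^4 - 21*o^3/2 - 2*sqrt(2)*o^3 + 37*sqrt(2)*o^2/4 + 21*o^2 - 37*sqrt(2)*o/2 + 6*o - 12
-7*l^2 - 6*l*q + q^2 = (-7*l + q)*(l + q)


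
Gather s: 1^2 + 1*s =s + 1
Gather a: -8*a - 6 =-8*a - 6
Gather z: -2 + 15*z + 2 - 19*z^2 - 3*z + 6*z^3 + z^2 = 6*z^3 - 18*z^2 + 12*z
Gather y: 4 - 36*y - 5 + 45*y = 9*y - 1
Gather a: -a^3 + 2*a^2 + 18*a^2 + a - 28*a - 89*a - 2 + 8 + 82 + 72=-a^3 + 20*a^2 - 116*a + 160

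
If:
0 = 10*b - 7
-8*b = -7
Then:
No Solution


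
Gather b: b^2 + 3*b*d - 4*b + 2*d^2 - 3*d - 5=b^2 + b*(3*d - 4) + 2*d^2 - 3*d - 5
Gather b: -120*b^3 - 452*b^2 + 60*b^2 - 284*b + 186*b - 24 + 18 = -120*b^3 - 392*b^2 - 98*b - 6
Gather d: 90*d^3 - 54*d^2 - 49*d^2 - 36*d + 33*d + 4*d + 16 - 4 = 90*d^3 - 103*d^2 + d + 12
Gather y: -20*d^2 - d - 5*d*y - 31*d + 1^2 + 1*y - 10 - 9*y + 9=-20*d^2 - 32*d + y*(-5*d - 8)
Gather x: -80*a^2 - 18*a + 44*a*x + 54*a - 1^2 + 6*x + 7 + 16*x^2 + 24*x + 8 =-80*a^2 + 36*a + 16*x^2 + x*(44*a + 30) + 14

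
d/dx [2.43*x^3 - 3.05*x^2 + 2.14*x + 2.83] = 7.29*x^2 - 6.1*x + 2.14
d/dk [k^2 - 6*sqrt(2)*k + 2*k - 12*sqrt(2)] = 2*k - 6*sqrt(2) + 2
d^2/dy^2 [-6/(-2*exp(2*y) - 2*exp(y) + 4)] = 3*(2*(2*exp(y) + 1)^2*exp(y) - (4*exp(y) + 1)*(exp(2*y) + exp(y) - 2))*exp(y)/(exp(2*y) + exp(y) - 2)^3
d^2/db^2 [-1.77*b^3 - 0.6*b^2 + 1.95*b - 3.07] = -10.62*b - 1.2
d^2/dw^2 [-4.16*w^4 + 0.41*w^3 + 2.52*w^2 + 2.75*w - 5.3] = -49.92*w^2 + 2.46*w + 5.04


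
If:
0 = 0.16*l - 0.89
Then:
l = 5.56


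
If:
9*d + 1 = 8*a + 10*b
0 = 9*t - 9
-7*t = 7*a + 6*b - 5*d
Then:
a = -2*d/11 - 38/11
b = 23*d/22 + 63/22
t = 1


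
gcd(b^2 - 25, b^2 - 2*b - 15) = b - 5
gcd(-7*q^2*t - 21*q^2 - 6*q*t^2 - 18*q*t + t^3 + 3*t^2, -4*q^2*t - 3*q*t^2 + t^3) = q + t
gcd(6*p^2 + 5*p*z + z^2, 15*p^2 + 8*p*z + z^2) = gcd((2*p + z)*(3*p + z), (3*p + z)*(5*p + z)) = 3*p + z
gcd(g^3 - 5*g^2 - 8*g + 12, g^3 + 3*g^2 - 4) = g^2 + g - 2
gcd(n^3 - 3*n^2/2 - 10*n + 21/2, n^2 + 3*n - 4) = n - 1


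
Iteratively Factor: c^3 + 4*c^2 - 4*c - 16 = (c + 2)*(c^2 + 2*c - 8) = (c + 2)*(c + 4)*(c - 2)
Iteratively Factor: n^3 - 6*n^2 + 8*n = (n - 2)*(n^2 - 4*n) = (n - 4)*(n - 2)*(n)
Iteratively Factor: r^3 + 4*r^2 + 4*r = (r)*(r^2 + 4*r + 4) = r*(r + 2)*(r + 2)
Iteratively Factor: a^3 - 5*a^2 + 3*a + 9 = (a - 3)*(a^2 - 2*a - 3) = (a - 3)^2*(a + 1)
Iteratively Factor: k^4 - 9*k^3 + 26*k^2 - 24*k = (k - 2)*(k^3 - 7*k^2 + 12*k) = k*(k - 2)*(k^2 - 7*k + 12) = k*(k - 3)*(k - 2)*(k - 4)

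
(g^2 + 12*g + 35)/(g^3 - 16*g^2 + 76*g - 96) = (g^2 + 12*g + 35)/(g^3 - 16*g^2 + 76*g - 96)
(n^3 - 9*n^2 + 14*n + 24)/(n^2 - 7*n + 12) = (n^2 - 5*n - 6)/(n - 3)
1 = 1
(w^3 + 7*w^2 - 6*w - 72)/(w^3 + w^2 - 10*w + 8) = (w^2 + 3*w - 18)/(w^2 - 3*w + 2)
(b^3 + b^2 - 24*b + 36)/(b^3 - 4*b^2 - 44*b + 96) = (b - 3)/(b - 8)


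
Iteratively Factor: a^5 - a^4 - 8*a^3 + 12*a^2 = (a - 2)*(a^4 + a^3 - 6*a^2) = a*(a - 2)*(a^3 + a^2 - 6*a) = a*(a - 2)*(a + 3)*(a^2 - 2*a) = a*(a - 2)^2*(a + 3)*(a)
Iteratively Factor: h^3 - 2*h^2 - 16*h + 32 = (h + 4)*(h^2 - 6*h + 8) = (h - 4)*(h + 4)*(h - 2)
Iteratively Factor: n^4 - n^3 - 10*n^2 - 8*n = (n + 1)*(n^3 - 2*n^2 - 8*n) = n*(n + 1)*(n^2 - 2*n - 8) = n*(n - 4)*(n + 1)*(n + 2)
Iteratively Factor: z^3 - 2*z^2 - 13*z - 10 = (z + 1)*(z^2 - 3*z - 10) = (z + 1)*(z + 2)*(z - 5)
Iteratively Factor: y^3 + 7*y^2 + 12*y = (y + 4)*(y^2 + 3*y) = (y + 3)*(y + 4)*(y)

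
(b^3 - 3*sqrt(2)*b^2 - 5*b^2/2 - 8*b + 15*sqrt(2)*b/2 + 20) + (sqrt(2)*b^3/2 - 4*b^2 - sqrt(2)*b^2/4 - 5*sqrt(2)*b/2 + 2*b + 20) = sqrt(2)*b^3/2 + b^3 - 13*b^2/2 - 13*sqrt(2)*b^2/4 - 6*b + 5*sqrt(2)*b + 40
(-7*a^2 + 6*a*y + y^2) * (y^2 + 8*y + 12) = -7*a^2*y^2 - 56*a^2*y - 84*a^2 + 6*a*y^3 + 48*a*y^2 + 72*a*y + y^4 + 8*y^3 + 12*y^2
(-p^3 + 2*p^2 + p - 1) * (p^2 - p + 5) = -p^5 + 3*p^4 - 6*p^3 + 8*p^2 + 6*p - 5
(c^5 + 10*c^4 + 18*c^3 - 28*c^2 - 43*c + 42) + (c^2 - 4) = c^5 + 10*c^4 + 18*c^3 - 27*c^2 - 43*c + 38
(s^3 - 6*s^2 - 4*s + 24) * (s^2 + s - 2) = s^5 - 5*s^4 - 12*s^3 + 32*s^2 + 32*s - 48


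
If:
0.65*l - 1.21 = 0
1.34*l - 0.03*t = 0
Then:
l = 1.86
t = 83.15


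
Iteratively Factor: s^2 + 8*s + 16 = (s + 4)*(s + 4)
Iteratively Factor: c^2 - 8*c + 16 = (c - 4)*(c - 4)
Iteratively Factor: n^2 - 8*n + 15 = (n - 5)*(n - 3)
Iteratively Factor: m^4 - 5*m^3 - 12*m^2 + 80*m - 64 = (m - 4)*(m^3 - m^2 - 16*m + 16) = (m - 4)^2*(m^2 + 3*m - 4) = (m - 4)^2*(m - 1)*(m + 4)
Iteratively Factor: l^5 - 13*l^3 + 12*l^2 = (l)*(l^4 - 13*l^2 + 12*l) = l*(l - 3)*(l^3 + 3*l^2 - 4*l) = l*(l - 3)*(l + 4)*(l^2 - l) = l*(l - 3)*(l - 1)*(l + 4)*(l)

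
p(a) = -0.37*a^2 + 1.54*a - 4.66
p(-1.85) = -8.78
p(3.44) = -3.74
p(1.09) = -3.42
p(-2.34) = -10.29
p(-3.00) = -12.61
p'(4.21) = -1.58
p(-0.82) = -6.17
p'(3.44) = -1.01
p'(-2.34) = 3.27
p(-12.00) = -76.42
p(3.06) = -3.41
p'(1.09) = 0.73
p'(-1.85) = 2.91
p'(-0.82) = 2.15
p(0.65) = -3.82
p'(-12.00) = 10.42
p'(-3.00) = 3.76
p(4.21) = -4.73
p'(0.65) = 1.06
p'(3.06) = -0.72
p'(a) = 1.54 - 0.74*a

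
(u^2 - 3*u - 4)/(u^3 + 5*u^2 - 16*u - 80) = (u + 1)/(u^2 + 9*u + 20)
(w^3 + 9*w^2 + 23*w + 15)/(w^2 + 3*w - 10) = (w^2 + 4*w + 3)/(w - 2)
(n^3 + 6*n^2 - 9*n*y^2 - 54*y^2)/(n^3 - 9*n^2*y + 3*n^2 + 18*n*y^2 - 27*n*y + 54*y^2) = (-n^2 - 3*n*y - 6*n - 18*y)/(-n^2 + 6*n*y - 3*n + 18*y)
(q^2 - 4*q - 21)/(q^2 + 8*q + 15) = (q - 7)/(q + 5)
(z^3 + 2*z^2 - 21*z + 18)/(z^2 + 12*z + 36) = (z^2 - 4*z + 3)/(z + 6)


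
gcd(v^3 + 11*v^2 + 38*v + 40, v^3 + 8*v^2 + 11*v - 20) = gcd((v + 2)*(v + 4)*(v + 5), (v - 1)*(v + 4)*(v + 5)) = v^2 + 9*v + 20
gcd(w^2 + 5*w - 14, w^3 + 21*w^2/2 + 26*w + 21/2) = w + 7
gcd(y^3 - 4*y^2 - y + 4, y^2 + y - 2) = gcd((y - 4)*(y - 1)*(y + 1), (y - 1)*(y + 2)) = y - 1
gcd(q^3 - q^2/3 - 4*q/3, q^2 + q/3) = q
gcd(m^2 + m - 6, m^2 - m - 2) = m - 2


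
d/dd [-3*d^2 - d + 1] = -6*d - 1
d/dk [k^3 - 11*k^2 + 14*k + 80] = 3*k^2 - 22*k + 14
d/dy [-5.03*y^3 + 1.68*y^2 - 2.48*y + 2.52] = -15.09*y^2 + 3.36*y - 2.48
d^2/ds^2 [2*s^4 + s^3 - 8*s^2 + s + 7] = 24*s^2 + 6*s - 16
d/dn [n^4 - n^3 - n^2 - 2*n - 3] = 4*n^3 - 3*n^2 - 2*n - 2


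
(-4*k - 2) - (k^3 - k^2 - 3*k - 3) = -k^3 + k^2 - k + 1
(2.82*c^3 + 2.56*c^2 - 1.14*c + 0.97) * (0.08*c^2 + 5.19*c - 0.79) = 0.2256*c^5 + 14.8406*c^4 + 10.9674*c^3 - 7.8614*c^2 + 5.9349*c - 0.7663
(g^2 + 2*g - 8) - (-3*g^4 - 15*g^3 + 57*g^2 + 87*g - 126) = 3*g^4 + 15*g^3 - 56*g^2 - 85*g + 118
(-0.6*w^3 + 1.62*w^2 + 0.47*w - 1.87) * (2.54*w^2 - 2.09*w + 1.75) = -1.524*w^5 + 5.3688*w^4 - 3.242*w^3 - 2.8971*w^2 + 4.7308*w - 3.2725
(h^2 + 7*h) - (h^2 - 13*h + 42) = 20*h - 42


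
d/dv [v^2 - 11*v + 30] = 2*v - 11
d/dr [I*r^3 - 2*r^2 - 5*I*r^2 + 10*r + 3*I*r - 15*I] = 3*I*r^2 - 4*r - 10*I*r + 10 + 3*I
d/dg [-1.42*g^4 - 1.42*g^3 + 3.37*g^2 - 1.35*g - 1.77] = -5.68*g^3 - 4.26*g^2 + 6.74*g - 1.35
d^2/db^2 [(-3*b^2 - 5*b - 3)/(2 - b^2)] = 2*(5*b^3 + 27*b^2 + 30*b + 18)/(b^6 - 6*b^4 + 12*b^2 - 8)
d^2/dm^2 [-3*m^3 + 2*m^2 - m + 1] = 4 - 18*m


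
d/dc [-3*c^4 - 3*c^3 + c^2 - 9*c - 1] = -12*c^3 - 9*c^2 + 2*c - 9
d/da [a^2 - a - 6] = 2*a - 1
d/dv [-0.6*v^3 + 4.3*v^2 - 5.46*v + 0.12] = -1.8*v^2 + 8.6*v - 5.46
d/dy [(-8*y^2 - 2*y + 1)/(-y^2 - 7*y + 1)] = (54*y^2 - 14*y + 5)/(y^4 + 14*y^3 + 47*y^2 - 14*y + 1)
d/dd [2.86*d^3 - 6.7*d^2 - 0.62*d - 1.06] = 8.58*d^2 - 13.4*d - 0.62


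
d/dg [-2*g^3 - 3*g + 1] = -6*g^2 - 3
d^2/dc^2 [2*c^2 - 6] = 4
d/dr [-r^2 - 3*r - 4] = -2*r - 3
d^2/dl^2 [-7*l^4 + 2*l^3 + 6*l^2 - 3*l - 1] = -84*l^2 + 12*l + 12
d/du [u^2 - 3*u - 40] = 2*u - 3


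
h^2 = h^2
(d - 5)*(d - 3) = d^2 - 8*d + 15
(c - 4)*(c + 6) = c^2 + 2*c - 24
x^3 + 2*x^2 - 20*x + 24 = (x - 2)^2*(x + 6)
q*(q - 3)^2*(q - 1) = q^4 - 7*q^3 + 15*q^2 - 9*q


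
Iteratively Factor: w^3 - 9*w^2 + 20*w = (w - 4)*(w^2 - 5*w) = w*(w - 4)*(w - 5)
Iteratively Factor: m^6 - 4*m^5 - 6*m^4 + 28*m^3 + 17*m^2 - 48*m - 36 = (m - 3)*(m^5 - m^4 - 9*m^3 + m^2 + 20*m + 12) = (m - 3)*(m + 2)*(m^4 - 3*m^3 - 3*m^2 + 7*m + 6) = (m - 3)*(m - 2)*(m + 2)*(m^3 - m^2 - 5*m - 3) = (m - 3)*(m - 2)*(m + 1)*(m + 2)*(m^2 - 2*m - 3) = (m - 3)*(m - 2)*(m + 1)^2*(m + 2)*(m - 3)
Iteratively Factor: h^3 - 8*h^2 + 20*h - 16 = (h - 4)*(h^2 - 4*h + 4) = (h - 4)*(h - 2)*(h - 2)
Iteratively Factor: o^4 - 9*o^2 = (o)*(o^3 - 9*o) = o*(o + 3)*(o^2 - 3*o) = o*(o - 3)*(o + 3)*(o)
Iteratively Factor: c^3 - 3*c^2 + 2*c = (c)*(c^2 - 3*c + 2) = c*(c - 2)*(c - 1)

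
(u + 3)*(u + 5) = u^2 + 8*u + 15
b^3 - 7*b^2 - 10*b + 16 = (b - 8)*(b - 1)*(b + 2)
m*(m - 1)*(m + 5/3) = m^3 + 2*m^2/3 - 5*m/3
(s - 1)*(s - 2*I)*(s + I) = s^3 - s^2 - I*s^2 + 2*s + I*s - 2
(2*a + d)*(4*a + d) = 8*a^2 + 6*a*d + d^2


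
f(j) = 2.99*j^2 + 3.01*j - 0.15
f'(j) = 5.98*j + 3.01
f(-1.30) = 0.99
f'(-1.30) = -4.76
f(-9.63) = 248.15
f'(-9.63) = -54.58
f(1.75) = 14.27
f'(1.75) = 13.48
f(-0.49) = -0.91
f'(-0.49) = 0.08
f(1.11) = 6.88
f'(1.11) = 9.65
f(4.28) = 67.50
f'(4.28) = 28.60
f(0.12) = 0.25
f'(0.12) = 3.73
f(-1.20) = 0.54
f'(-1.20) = -4.17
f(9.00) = 269.13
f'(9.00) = 56.83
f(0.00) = -0.15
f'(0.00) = 3.01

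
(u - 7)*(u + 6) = u^2 - u - 42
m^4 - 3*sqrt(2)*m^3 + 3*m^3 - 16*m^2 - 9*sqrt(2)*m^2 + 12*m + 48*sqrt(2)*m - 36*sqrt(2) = (m - 2)*(m - 1)*(m + 6)*(m - 3*sqrt(2))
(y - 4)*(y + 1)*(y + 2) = y^3 - y^2 - 10*y - 8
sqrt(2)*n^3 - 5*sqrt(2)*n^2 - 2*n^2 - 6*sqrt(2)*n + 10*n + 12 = (n - 6)*(n - sqrt(2))*(sqrt(2)*n + sqrt(2))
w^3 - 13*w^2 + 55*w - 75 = (w - 5)^2*(w - 3)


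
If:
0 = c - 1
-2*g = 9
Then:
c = 1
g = -9/2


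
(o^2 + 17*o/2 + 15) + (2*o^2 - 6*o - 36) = 3*o^2 + 5*o/2 - 21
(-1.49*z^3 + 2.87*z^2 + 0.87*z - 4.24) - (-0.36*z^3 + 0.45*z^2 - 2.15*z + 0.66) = -1.13*z^3 + 2.42*z^2 + 3.02*z - 4.9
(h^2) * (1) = h^2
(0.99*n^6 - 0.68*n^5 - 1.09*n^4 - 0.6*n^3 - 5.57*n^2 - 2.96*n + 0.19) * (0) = 0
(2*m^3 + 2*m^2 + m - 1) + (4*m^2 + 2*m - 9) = 2*m^3 + 6*m^2 + 3*m - 10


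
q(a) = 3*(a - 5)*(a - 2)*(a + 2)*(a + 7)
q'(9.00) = 8076.00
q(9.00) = 14784.00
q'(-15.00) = -32964.00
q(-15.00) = 106080.00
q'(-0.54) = 105.72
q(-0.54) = 398.15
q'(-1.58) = 343.32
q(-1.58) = 160.87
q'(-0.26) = 37.85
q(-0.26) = 418.24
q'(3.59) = -76.85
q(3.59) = -398.15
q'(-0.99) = 213.66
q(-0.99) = 326.15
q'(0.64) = -163.24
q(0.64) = 358.79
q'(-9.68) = -6956.71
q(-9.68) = 10587.32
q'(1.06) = -237.52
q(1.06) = 274.03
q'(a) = 3*(a - 5)*(a - 2)*(a + 2) + 3*(a - 5)*(a - 2)*(a + 7) + 3*(a - 5)*(a + 2)*(a + 7) + 3*(a - 2)*(a + 2)*(a + 7) = 12*a^3 + 18*a^2 - 234*a - 24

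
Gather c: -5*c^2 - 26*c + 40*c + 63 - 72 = -5*c^2 + 14*c - 9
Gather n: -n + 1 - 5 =-n - 4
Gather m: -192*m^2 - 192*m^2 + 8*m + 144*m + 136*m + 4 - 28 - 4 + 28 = -384*m^2 + 288*m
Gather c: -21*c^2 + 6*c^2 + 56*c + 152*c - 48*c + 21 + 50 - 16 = -15*c^2 + 160*c + 55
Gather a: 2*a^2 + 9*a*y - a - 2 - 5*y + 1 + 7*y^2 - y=2*a^2 + a*(9*y - 1) + 7*y^2 - 6*y - 1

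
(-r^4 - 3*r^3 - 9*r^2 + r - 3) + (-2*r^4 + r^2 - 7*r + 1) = -3*r^4 - 3*r^3 - 8*r^2 - 6*r - 2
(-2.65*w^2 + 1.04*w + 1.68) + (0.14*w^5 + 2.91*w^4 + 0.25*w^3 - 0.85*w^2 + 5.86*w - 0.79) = 0.14*w^5 + 2.91*w^4 + 0.25*w^3 - 3.5*w^2 + 6.9*w + 0.89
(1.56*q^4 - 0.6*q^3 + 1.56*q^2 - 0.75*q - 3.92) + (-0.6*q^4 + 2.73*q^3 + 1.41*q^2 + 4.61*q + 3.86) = 0.96*q^4 + 2.13*q^3 + 2.97*q^2 + 3.86*q - 0.0600000000000001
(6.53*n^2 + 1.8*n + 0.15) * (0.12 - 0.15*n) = -0.9795*n^3 + 0.5136*n^2 + 0.1935*n + 0.018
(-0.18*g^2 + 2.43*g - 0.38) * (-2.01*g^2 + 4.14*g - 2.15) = 0.3618*g^4 - 5.6295*g^3 + 11.211*g^2 - 6.7977*g + 0.817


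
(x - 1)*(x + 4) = x^2 + 3*x - 4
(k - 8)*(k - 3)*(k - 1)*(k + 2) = k^4 - 10*k^3 + 11*k^2 + 46*k - 48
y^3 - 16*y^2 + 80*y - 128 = (y - 8)*(y - 4)^2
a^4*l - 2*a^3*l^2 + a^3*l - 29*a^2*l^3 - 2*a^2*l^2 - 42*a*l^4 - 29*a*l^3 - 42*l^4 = (a - 7*l)*(a + 2*l)*(a + 3*l)*(a*l + l)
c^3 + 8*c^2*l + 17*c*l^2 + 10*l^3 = (c + l)*(c + 2*l)*(c + 5*l)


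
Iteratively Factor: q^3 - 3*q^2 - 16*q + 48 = (q + 4)*(q^2 - 7*q + 12) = (q - 3)*(q + 4)*(q - 4)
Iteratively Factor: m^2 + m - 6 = (m + 3)*(m - 2)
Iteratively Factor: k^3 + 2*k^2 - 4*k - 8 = (k - 2)*(k^2 + 4*k + 4) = (k - 2)*(k + 2)*(k + 2)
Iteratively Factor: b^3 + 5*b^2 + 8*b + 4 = (b + 2)*(b^2 + 3*b + 2) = (b + 1)*(b + 2)*(b + 2)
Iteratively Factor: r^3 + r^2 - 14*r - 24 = (r + 2)*(r^2 - r - 12) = (r + 2)*(r + 3)*(r - 4)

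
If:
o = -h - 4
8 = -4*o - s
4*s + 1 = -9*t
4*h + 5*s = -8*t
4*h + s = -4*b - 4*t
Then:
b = 21/11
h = -12/11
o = -32/11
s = 40/11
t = -19/11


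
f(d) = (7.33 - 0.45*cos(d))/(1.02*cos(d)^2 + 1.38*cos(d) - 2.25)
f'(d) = (7.33 - 0.45*cos(d))*(2.04*sin(d)*cos(d) + 1.38*sin(d))/(1.02*cos(d)^2 + 1.38*cos(d) - 2.25)^2 + 0.45*sin(d)/(1.02*cos(d)^2 + 1.38*cos(d) - 2.25) = (-0.459*cos(d)^2 + 14.9532*cos(d) + 9.1029)*sin(d)/(1.0404*cos(d)^4 + 2.8152*cos(d)^3 - 2.6856*cos(d)^2 - 6.21*cos(d) + 5.0625)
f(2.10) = -2.81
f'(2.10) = 0.17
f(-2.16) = -2.81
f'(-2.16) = -0.07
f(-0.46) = -35.62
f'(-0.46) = -259.79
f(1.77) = -2.99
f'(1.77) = 0.97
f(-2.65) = -2.89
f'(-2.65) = 0.29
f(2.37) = -2.82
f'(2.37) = -0.18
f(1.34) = -3.84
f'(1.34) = 3.44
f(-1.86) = -2.91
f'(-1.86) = -0.70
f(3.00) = -2.97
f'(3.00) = -0.13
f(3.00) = -2.97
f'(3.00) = -0.13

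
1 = 1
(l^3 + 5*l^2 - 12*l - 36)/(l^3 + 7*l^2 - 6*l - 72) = (l + 2)/(l + 4)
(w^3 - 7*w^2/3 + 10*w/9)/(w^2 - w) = (9*w^2 - 21*w + 10)/(9*(w - 1))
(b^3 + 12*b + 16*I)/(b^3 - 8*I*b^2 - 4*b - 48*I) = (b + 2*I)/(b - 6*I)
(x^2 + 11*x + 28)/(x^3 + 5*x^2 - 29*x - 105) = (x + 4)/(x^2 - 2*x - 15)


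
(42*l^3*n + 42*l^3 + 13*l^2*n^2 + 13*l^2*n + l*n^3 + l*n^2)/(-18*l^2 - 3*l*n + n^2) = l*(-42*l^2*n - 42*l^2 - 13*l*n^2 - 13*l*n - n^3 - n^2)/(18*l^2 + 3*l*n - n^2)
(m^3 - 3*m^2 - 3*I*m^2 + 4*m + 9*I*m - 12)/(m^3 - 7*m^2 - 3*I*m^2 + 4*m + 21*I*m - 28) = (m - 3)/(m - 7)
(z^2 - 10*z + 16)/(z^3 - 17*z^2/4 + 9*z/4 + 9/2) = 4*(z - 8)/(4*z^2 - 9*z - 9)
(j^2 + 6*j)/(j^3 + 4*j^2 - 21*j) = (j + 6)/(j^2 + 4*j - 21)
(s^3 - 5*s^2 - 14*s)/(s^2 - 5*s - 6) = s*(-s^2 + 5*s + 14)/(-s^2 + 5*s + 6)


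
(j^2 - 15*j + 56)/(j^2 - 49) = (j - 8)/(j + 7)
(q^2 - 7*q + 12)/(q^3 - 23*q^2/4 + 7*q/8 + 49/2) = 8*(q - 3)/(8*q^2 - 14*q - 49)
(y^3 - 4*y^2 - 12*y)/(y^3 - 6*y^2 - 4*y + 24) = y/(y - 2)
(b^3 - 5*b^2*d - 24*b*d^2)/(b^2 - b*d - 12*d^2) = b*(b - 8*d)/(b - 4*d)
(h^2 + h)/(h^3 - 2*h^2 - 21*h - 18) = h/(h^2 - 3*h - 18)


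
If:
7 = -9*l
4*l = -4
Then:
No Solution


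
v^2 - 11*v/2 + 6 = (v - 4)*(v - 3/2)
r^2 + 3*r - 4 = (r - 1)*(r + 4)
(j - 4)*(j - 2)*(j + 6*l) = j^3 + 6*j^2*l - 6*j^2 - 36*j*l + 8*j + 48*l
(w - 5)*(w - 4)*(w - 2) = w^3 - 11*w^2 + 38*w - 40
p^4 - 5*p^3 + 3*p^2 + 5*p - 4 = (p - 4)*(p - 1)^2*(p + 1)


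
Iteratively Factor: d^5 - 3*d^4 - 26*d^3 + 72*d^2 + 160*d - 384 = (d + 3)*(d^4 - 6*d^3 - 8*d^2 + 96*d - 128) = (d - 2)*(d + 3)*(d^3 - 4*d^2 - 16*d + 64) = (d - 4)*(d - 2)*(d + 3)*(d^2 - 16) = (d - 4)^2*(d - 2)*(d + 3)*(d + 4)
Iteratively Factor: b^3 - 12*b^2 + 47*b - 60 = (b - 3)*(b^2 - 9*b + 20) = (b - 4)*(b - 3)*(b - 5)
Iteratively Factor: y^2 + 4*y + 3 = (y + 1)*(y + 3)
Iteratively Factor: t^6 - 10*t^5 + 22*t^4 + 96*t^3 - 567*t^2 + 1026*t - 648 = (t + 4)*(t^5 - 14*t^4 + 78*t^3 - 216*t^2 + 297*t - 162) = (t - 3)*(t + 4)*(t^4 - 11*t^3 + 45*t^2 - 81*t + 54) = (t - 3)^2*(t + 4)*(t^3 - 8*t^2 + 21*t - 18) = (t - 3)^2*(t - 2)*(t + 4)*(t^2 - 6*t + 9) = (t - 3)^3*(t - 2)*(t + 4)*(t - 3)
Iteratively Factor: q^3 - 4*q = (q)*(q^2 - 4) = q*(q - 2)*(q + 2)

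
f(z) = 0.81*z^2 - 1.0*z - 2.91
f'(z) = 1.62*z - 1.0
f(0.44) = -3.19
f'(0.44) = -0.29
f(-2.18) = 3.12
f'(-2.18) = -4.53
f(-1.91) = 1.95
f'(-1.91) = -4.09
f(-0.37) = -2.43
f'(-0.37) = -1.60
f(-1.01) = -1.07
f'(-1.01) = -2.64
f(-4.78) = 20.38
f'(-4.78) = -8.74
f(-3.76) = 12.30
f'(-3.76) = -7.09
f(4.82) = 11.09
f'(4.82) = 6.81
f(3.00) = 1.38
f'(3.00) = 3.86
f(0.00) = -2.91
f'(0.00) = -1.00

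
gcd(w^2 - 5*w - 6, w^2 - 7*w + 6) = w - 6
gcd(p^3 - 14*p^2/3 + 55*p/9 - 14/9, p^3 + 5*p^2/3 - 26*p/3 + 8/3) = p^2 - 7*p/3 + 2/3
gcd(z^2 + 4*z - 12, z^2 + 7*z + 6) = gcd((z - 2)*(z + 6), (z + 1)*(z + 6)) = z + 6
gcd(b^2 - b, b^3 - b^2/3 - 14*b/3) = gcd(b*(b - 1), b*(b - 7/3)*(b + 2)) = b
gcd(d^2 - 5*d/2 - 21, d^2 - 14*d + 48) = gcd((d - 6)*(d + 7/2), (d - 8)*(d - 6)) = d - 6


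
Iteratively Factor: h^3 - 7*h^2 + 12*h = (h)*(h^2 - 7*h + 12) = h*(h - 4)*(h - 3)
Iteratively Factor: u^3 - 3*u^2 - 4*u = (u + 1)*(u^2 - 4*u) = u*(u + 1)*(u - 4)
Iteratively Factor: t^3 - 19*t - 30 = (t + 3)*(t^2 - 3*t - 10) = (t + 2)*(t + 3)*(t - 5)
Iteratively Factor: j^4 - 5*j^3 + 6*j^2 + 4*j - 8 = (j - 2)*(j^3 - 3*j^2 + 4) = (j - 2)*(j + 1)*(j^2 - 4*j + 4) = (j - 2)^2*(j + 1)*(j - 2)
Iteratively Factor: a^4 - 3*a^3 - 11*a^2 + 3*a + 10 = (a - 1)*(a^3 - 2*a^2 - 13*a - 10) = (a - 1)*(a + 2)*(a^2 - 4*a - 5) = (a - 1)*(a + 1)*(a + 2)*(a - 5)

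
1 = 1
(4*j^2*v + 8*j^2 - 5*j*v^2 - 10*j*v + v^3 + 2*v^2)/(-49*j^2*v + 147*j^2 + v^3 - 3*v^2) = (-4*j^2*v - 8*j^2 + 5*j*v^2 + 10*j*v - v^3 - 2*v^2)/(49*j^2*v - 147*j^2 - v^3 + 3*v^2)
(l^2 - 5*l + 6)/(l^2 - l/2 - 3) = 2*(l - 3)/(2*l + 3)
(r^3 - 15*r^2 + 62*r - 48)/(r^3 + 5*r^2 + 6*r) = (r^3 - 15*r^2 + 62*r - 48)/(r*(r^2 + 5*r + 6))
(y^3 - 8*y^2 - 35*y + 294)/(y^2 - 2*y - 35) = (y^2 - y - 42)/(y + 5)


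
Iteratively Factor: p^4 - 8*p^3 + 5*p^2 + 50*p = (p - 5)*(p^3 - 3*p^2 - 10*p) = p*(p - 5)*(p^2 - 3*p - 10) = p*(p - 5)*(p + 2)*(p - 5)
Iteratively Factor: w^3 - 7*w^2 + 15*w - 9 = (w - 3)*(w^2 - 4*w + 3) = (w - 3)^2*(w - 1)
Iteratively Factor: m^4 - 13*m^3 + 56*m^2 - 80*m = (m - 5)*(m^3 - 8*m^2 + 16*m) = (m - 5)*(m - 4)*(m^2 - 4*m) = m*(m - 5)*(m - 4)*(m - 4)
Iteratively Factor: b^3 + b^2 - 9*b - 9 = (b - 3)*(b^2 + 4*b + 3) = (b - 3)*(b + 1)*(b + 3)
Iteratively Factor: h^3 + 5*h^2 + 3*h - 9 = (h + 3)*(h^2 + 2*h - 3) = (h + 3)^2*(h - 1)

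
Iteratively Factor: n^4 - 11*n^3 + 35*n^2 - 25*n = (n - 5)*(n^3 - 6*n^2 + 5*n) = (n - 5)^2*(n^2 - n) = (n - 5)^2*(n - 1)*(n)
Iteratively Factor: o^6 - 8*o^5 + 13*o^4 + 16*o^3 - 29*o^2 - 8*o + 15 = (o + 1)*(o^5 - 9*o^4 + 22*o^3 - 6*o^2 - 23*o + 15) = (o - 3)*(o + 1)*(o^4 - 6*o^3 + 4*o^2 + 6*o - 5) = (o - 5)*(o - 3)*(o + 1)*(o^3 - o^2 - o + 1) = (o - 5)*(o - 3)*(o - 1)*(o + 1)*(o^2 - 1) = (o - 5)*(o - 3)*(o - 1)^2*(o + 1)*(o + 1)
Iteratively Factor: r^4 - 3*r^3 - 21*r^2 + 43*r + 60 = (r + 1)*(r^3 - 4*r^2 - 17*r + 60) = (r - 5)*(r + 1)*(r^2 + r - 12) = (r - 5)*(r + 1)*(r + 4)*(r - 3)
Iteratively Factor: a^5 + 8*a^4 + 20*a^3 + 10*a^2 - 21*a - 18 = (a + 3)*(a^4 + 5*a^3 + 5*a^2 - 5*a - 6) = (a + 2)*(a + 3)*(a^3 + 3*a^2 - a - 3) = (a - 1)*(a + 2)*(a + 3)*(a^2 + 4*a + 3) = (a - 1)*(a + 2)*(a + 3)^2*(a + 1)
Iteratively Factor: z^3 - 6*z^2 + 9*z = (z - 3)*(z^2 - 3*z) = (z - 3)^2*(z)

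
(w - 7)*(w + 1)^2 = w^3 - 5*w^2 - 13*w - 7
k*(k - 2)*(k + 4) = k^3 + 2*k^2 - 8*k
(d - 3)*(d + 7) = d^2 + 4*d - 21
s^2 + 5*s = s*(s + 5)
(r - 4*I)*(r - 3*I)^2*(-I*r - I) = -I*r^4 - 10*r^3 - I*r^3 - 10*r^2 + 33*I*r^2 + 36*r + 33*I*r + 36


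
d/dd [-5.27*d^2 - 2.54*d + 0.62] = -10.54*d - 2.54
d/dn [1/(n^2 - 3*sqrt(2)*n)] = (-2*n + 3*sqrt(2))/(n^2*(n - 3*sqrt(2))^2)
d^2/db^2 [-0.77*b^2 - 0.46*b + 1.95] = -1.54000000000000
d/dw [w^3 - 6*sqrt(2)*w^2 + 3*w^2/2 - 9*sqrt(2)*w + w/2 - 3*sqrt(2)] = 3*w^2 - 12*sqrt(2)*w + 3*w - 9*sqrt(2) + 1/2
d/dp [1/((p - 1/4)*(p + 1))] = 4*(-8*p - 3)/(16*p^4 + 24*p^3 + p^2 - 6*p + 1)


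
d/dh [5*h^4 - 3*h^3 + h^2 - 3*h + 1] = 20*h^3 - 9*h^2 + 2*h - 3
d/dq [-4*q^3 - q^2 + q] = -12*q^2 - 2*q + 1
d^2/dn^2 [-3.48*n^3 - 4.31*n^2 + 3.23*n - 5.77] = -20.88*n - 8.62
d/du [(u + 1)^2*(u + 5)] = (u + 1)*(3*u + 11)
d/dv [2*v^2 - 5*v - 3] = 4*v - 5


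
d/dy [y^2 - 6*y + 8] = 2*y - 6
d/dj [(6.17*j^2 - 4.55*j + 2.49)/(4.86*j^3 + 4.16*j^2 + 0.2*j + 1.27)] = (-29.9862*j^4 + 44.226*j^3 - 16.1422*j^2 - 5.045*j - 6.2765)/(23.6196*j^6 + 40.4352*j^5 + 19.2496*j^4 + 14.0084*j^3 + 10.6064*j^2 + 0.508*j + 1.6129)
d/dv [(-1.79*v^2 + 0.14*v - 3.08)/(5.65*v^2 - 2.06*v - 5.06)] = (2.8964*v^2 + 52.9188*v - 7.0532)/(31.9225*v^4 - 23.278*v^3 - 52.9344*v^2 + 20.8472*v + 25.6036)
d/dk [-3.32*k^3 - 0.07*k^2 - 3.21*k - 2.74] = -9.96*k^2 - 0.14*k - 3.21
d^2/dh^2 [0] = 0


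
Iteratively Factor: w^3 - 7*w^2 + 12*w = (w)*(w^2 - 7*w + 12) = w*(w - 4)*(w - 3)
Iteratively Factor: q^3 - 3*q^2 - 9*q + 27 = (q - 3)*(q^2 - 9) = (q - 3)*(q + 3)*(q - 3)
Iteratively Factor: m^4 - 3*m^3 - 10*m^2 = (m)*(m^3 - 3*m^2 - 10*m) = m*(m + 2)*(m^2 - 5*m) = m*(m - 5)*(m + 2)*(m)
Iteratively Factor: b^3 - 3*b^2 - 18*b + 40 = (b - 5)*(b^2 + 2*b - 8) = (b - 5)*(b + 4)*(b - 2)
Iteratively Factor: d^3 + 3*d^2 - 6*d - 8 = (d - 2)*(d^2 + 5*d + 4) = (d - 2)*(d + 4)*(d + 1)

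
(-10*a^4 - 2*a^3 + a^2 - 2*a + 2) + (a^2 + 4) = -10*a^4 - 2*a^3 + 2*a^2 - 2*a + 6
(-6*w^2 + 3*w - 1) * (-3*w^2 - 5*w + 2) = 18*w^4 + 21*w^3 - 24*w^2 + 11*w - 2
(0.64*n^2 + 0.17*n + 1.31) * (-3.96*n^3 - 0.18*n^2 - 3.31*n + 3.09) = -2.5344*n^5 - 0.7884*n^4 - 7.3366*n^3 + 1.1791*n^2 - 3.8108*n + 4.0479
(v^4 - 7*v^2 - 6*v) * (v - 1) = v^5 - v^4 - 7*v^3 + v^2 + 6*v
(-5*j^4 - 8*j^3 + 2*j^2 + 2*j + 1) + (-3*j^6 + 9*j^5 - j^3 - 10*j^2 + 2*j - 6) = -3*j^6 + 9*j^5 - 5*j^4 - 9*j^3 - 8*j^2 + 4*j - 5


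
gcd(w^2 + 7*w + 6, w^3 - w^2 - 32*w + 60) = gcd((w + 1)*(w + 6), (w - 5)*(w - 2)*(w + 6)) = w + 6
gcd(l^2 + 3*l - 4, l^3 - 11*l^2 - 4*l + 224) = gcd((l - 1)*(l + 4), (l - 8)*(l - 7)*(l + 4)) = l + 4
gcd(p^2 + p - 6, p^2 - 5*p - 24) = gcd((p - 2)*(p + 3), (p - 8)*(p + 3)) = p + 3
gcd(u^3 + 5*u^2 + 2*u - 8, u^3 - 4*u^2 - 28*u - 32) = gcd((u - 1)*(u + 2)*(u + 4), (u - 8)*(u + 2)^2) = u + 2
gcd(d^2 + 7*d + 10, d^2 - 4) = d + 2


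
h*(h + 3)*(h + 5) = h^3 + 8*h^2 + 15*h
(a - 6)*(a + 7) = a^2 + a - 42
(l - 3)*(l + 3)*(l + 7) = l^3 + 7*l^2 - 9*l - 63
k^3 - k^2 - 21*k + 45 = (k - 3)^2*(k + 5)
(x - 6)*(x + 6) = x^2 - 36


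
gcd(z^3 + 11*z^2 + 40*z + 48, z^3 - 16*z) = z + 4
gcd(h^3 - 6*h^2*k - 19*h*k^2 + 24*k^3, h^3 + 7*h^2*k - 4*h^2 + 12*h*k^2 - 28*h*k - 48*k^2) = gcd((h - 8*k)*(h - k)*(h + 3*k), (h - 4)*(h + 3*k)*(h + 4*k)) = h + 3*k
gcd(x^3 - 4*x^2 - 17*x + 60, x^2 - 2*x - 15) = x - 5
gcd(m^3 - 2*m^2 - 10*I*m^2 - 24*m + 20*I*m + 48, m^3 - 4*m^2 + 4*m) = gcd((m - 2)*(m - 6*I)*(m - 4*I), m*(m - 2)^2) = m - 2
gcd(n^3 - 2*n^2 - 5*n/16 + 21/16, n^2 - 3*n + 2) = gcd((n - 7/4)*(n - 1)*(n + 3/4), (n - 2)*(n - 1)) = n - 1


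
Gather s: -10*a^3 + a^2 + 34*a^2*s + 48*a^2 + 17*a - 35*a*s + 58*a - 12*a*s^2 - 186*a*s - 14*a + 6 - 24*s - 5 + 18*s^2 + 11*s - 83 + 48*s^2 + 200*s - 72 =-10*a^3 + 49*a^2 + 61*a + s^2*(66 - 12*a) + s*(34*a^2 - 221*a + 187) - 154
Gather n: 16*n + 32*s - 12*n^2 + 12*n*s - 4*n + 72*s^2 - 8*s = -12*n^2 + n*(12*s + 12) + 72*s^2 + 24*s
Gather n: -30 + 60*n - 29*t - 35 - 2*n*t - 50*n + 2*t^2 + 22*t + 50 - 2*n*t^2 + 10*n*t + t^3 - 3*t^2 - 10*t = n*(-2*t^2 + 8*t + 10) + t^3 - t^2 - 17*t - 15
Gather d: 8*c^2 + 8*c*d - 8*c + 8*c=8*c^2 + 8*c*d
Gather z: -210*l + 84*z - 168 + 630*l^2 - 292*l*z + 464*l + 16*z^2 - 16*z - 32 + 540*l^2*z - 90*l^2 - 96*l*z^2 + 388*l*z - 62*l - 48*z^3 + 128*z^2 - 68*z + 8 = 540*l^2 + 192*l - 48*z^3 + z^2*(144 - 96*l) + z*(540*l^2 + 96*l) - 192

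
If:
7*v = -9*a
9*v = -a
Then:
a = 0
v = 0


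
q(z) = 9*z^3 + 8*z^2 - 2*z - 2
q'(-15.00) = 5833.00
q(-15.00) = -28547.00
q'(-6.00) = 874.00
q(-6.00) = -1646.00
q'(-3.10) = 207.87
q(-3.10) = -187.04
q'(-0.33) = -4.34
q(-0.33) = -0.79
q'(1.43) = 76.09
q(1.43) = 37.82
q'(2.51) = 208.26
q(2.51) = 185.70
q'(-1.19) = 17.19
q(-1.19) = -3.46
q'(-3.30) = 239.23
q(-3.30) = -231.71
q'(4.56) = 632.39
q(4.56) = 1008.60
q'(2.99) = 287.22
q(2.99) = 304.12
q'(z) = 27*z^2 + 16*z - 2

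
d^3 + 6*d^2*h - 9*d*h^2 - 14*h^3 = (d - 2*h)*(d + h)*(d + 7*h)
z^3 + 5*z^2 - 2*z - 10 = (z + 5)*(z - sqrt(2))*(z + sqrt(2))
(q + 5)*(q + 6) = q^2 + 11*q + 30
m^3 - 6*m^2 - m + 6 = (m - 6)*(m - 1)*(m + 1)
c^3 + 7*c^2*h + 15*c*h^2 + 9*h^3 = (c + h)*(c + 3*h)^2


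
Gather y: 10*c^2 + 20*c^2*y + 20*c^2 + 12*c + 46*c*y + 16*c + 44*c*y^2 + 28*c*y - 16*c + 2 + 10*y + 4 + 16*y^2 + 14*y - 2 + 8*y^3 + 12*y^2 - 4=30*c^2 + 12*c + 8*y^3 + y^2*(44*c + 28) + y*(20*c^2 + 74*c + 24)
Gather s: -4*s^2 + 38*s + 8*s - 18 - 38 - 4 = -4*s^2 + 46*s - 60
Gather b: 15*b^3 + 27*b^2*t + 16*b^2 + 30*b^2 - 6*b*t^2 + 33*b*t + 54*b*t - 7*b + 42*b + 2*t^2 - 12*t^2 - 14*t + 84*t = 15*b^3 + b^2*(27*t + 46) + b*(-6*t^2 + 87*t + 35) - 10*t^2 + 70*t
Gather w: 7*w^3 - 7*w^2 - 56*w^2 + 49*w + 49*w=7*w^3 - 63*w^2 + 98*w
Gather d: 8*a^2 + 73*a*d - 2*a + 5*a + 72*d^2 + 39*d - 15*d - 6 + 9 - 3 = 8*a^2 + 3*a + 72*d^2 + d*(73*a + 24)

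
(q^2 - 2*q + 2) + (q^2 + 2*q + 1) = 2*q^2 + 3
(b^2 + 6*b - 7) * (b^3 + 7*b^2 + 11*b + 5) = b^5 + 13*b^4 + 46*b^3 + 22*b^2 - 47*b - 35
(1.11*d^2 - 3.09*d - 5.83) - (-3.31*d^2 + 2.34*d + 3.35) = 4.42*d^2 - 5.43*d - 9.18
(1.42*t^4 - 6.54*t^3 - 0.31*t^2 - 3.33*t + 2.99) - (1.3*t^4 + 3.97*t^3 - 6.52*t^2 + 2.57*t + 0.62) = 0.12*t^4 - 10.51*t^3 + 6.21*t^2 - 5.9*t + 2.37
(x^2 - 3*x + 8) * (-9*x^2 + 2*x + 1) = -9*x^4 + 29*x^3 - 77*x^2 + 13*x + 8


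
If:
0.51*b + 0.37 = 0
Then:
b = -0.73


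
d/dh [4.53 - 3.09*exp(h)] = -3.09*exp(h)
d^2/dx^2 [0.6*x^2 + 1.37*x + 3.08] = 1.20000000000000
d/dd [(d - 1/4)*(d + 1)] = 2*d + 3/4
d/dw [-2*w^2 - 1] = -4*w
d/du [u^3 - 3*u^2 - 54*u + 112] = 3*u^2 - 6*u - 54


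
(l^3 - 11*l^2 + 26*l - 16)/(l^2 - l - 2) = (l^2 - 9*l + 8)/(l + 1)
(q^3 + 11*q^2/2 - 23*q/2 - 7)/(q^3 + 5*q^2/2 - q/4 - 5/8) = 4*(q^2 + 5*q - 14)/(4*q^2 + 8*q - 5)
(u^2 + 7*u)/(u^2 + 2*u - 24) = u*(u + 7)/(u^2 + 2*u - 24)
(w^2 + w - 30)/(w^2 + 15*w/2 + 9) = 2*(w - 5)/(2*w + 3)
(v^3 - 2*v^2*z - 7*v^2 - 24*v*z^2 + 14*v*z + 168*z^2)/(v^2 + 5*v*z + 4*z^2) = (v^2 - 6*v*z - 7*v + 42*z)/(v + z)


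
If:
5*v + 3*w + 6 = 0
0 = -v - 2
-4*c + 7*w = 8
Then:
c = 1/3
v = -2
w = 4/3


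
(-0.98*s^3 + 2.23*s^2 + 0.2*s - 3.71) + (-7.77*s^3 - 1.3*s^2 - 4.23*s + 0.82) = -8.75*s^3 + 0.93*s^2 - 4.03*s - 2.89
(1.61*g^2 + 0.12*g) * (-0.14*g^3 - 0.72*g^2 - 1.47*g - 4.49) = -0.2254*g^5 - 1.176*g^4 - 2.4531*g^3 - 7.4053*g^2 - 0.5388*g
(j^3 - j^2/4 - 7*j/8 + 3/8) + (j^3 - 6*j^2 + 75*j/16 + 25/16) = 2*j^3 - 25*j^2/4 + 61*j/16 + 31/16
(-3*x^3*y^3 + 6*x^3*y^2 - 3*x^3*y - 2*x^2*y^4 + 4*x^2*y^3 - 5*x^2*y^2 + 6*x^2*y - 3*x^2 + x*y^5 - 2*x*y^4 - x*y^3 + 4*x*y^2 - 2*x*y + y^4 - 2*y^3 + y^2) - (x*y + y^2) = -3*x^3*y^3 + 6*x^3*y^2 - 3*x^3*y - 2*x^2*y^4 + 4*x^2*y^3 - 5*x^2*y^2 + 6*x^2*y - 3*x^2 + x*y^5 - 2*x*y^4 - x*y^3 + 4*x*y^2 - 3*x*y + y^4 - 2*y^3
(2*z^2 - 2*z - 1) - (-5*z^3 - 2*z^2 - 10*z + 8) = 5*z^3 + 4*z^2 + 8*z - 9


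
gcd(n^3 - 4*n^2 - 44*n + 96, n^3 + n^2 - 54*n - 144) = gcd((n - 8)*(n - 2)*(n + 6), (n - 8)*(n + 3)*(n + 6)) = n^2 - 2*n - 48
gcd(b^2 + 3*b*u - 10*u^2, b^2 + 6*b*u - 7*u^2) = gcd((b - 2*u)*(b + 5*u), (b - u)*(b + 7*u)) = 1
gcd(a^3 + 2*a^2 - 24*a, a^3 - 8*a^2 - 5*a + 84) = a - 4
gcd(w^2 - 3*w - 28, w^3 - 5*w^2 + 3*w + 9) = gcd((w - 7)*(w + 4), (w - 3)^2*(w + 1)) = 1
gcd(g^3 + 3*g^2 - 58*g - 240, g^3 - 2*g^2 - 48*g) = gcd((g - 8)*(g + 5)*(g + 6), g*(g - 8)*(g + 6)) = g^2 - 2*g - 48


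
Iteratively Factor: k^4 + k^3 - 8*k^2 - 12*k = (k - 3)*(k^3 + 4*k^2 + 4*k) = (k - 3)*(k + 2)*(k^2 + 2*k) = k*(k - 3)*(k + 2)*(k + 2)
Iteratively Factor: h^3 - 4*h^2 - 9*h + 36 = (h - 4)*(h^2 - 9) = (h - 4)*(h + 3)*(h - 3)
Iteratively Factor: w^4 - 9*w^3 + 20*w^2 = (w)*(w^3 - 9*w^2 + 20*w) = w^2*(w^2 - 9*w + 20) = w^2*(w - 5)*(w - 4)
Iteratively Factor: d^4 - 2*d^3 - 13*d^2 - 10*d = (d - 5)*(d^3 + 3*d^2 + 2*d) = d*(d - 5)*(d^2 + 3*d + 2) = d*(d - 5)*(d + 2)*(d + 1)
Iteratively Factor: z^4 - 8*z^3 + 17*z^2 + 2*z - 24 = (z - 3)*(z^3 - 5*z^2 + 2*z + 8) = (z - 4)*(z - 3)*(z^2 - z - 2) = (z - 4)*(z - 3)*(z + 1)*(z - 2)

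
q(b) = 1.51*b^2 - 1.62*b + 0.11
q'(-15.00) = -46.92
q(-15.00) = 364.16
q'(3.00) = 7.44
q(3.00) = 8.84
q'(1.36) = 2.49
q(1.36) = 0.70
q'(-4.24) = -14.42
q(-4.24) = 34.12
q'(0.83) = 0.89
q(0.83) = -0.19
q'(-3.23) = -11.37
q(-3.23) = 21.10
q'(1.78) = 3.76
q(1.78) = 2.01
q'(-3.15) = -11.13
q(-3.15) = 20.20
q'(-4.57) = -15.42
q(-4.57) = 39.05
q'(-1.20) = -5.24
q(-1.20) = 4.23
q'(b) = 3.02*b - 1.62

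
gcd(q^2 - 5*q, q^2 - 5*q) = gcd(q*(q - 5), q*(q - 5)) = q^2 - 5*q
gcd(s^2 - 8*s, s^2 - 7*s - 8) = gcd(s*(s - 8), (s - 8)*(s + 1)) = s - 8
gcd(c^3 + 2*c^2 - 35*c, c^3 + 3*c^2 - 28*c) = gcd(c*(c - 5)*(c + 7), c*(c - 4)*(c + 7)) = c^2 + 7*c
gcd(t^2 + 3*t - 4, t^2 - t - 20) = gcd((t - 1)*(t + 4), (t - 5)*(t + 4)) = t + 4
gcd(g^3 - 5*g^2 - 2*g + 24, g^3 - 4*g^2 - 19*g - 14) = g + 2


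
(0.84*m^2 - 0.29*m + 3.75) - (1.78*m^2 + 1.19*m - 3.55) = -0.94*m^2 - 1.48*m + 7.3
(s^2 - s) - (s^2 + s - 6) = 6 - 2*s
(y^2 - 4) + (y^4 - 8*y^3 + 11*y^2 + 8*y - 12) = y^4 - 8*y^3 + 12*y^2 + 8*y - 16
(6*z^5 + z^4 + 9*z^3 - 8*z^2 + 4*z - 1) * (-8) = -48*z^5 - 8*z^4 - 72*z^3 + 64*z^2 - 32*z + 8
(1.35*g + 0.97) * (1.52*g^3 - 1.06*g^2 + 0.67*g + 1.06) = 2.052*g^4 + 0.0433999999999997*g^3 - 0.1237*g^2 + 2.0809*g + 1.0282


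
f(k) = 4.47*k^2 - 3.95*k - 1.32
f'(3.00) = 22.87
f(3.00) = 27.06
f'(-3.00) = -30.77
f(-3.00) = 50.76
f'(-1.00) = -12.89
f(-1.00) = 7.10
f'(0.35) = -0.82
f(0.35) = -2.15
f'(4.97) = 40.48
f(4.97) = 89.46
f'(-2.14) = -23.08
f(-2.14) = 27.60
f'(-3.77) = -37.65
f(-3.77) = 77.10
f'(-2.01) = -21.92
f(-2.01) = 24.68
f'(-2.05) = -22.28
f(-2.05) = 25.56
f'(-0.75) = -10.66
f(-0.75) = 4.16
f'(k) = 8.94*k - 3.95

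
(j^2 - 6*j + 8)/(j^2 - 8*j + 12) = (j - 4)/(j - 6)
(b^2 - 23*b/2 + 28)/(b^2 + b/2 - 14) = (b - 8)/(b + 4)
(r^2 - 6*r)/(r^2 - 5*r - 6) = r/(r + 1)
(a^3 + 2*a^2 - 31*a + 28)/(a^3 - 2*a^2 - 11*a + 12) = (a + 7)/(a + 3)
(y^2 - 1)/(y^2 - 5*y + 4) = (y + 1)/(y - 4)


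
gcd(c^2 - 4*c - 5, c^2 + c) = c + 1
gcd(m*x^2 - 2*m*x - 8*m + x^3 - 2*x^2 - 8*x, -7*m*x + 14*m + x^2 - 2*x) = 1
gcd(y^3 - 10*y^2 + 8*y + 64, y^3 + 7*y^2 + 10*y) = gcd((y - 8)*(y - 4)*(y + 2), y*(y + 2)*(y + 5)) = y + 2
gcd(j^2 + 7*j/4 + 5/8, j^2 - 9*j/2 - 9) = 1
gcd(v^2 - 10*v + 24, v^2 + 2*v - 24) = v - 4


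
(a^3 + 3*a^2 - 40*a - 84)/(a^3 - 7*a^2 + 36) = (a + 7)/(a - 3)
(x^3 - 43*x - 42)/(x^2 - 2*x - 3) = (x^2 - x - 42)/(x - 3)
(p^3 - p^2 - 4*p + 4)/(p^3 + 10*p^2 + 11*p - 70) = (p^2 + p - 2)/(p^2 + 12*p + 35)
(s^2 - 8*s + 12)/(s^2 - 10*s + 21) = (s^2 - 8*s + 12)/(s^2 - 10*s + 21)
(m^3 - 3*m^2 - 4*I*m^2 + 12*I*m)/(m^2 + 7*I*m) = (m^2 - 3*m - 4*I*m + 12*I)/(m + 7*I)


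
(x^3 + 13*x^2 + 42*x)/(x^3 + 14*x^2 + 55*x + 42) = x/(x + 1)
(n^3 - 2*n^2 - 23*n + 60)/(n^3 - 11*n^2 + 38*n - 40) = (n^2 + 2*n - 15)/(n^2 - 7*n + 10)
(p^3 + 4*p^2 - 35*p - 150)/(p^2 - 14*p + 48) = (p^2 + 10*p + 25)/(p - 8)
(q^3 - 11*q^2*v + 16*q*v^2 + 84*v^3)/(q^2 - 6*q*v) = q - 5*v - 14*v^2/q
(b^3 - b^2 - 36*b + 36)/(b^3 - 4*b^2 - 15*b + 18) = (b + 6)/(b + 3)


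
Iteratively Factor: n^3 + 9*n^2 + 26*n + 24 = (n + 3)*(n^2 + 6*n + 8) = (n + 2)*(n + 3)*(n + 4)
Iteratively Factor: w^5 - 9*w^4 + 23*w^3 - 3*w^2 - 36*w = (w + 1)*(w^4 - 10*w^3 + 33*w^2 - 36*w) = (w - 4)*(w + 1)*(w^3 - 6*w^2 + 9*w) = (w - 4)*(w - 3)*(w + 1)*(w^2 - 3*w) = (w - 4)*(w - 3)^2*(w + 1)*(w)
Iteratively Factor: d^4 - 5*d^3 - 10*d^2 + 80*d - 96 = (d - 3)*(d^3 - 2*d^2 - 16*d + 32) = (d - 3)*(d - 2)*(d^2 - 16) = (d - 3)*(d - 2)*(d + 4)*(d - 4)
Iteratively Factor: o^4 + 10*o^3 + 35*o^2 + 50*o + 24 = (o + 2)*(o^3 + 8*o^2 + 19*o + 12) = (o + 2)*(o + 4)*(o^2 + 4*o + 3) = (o + 2)*(o + 3)*(o + 4)*(o + 1)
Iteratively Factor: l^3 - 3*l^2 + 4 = (l - 2)*(l^2 - l - 2) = (l - 2)*(l + 1)*(l - 2)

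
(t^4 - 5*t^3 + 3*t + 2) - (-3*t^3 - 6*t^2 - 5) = t^4 - 2*t^3 + 6*t^2 + 3*t + 7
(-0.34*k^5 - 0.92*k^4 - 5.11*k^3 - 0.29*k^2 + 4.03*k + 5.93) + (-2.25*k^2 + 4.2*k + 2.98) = -0.34*k^5 - 0.92*k^4 - 5.11*k^3 - 2.54*k^2 + 8.23*k + 8.91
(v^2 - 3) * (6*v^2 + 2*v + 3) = 6*v^4 + 2*v^3 - 15*v^2 - 6*v - 9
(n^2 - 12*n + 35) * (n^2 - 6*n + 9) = n^4 - 18*n^3 + 116*n^2 - 318*n + 315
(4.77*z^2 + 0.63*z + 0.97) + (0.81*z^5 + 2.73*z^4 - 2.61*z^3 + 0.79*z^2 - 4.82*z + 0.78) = 0.81*z^5 + 2.73*z^4 - 2.61*z^3 + 5.56*z^2 - 4.19*z + 1.75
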